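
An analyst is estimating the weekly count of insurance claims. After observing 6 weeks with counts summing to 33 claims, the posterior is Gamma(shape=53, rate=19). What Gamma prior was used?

Gamma(shape=20, rate=13)

Gamma–Poisson conjugacy: posterior shape = α + Σxᵢ, posterior rate = β + n.
So α = 53 − 33 = 20 and β = 19 − 6 = 13.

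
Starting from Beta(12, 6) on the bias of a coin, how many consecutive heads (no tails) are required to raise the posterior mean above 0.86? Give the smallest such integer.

k = 25

After k heads and 0 tails the posterior is Beta(12+k, 6), with mean (12+k)/(12+6+k).
Set (12+k)/(18+k) > 0.86 and solve: k > (0.86·18 − 12)/(1 − 0.86) = 24.857.
The smallest integer exceeding 24.857 is 25, and checking k=25: (37)/(43) = 0.8605 > 0.86.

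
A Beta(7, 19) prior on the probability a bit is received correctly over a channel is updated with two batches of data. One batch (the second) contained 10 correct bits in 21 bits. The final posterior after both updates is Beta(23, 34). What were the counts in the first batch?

6 correct bits and 4 errors

Sequential conjugate updates are equivalent to a single update on the pooled data, so total successes = posterior α − prior α and total failures = posterior β − prior β.
Total across both batches: 23−7=16 correct bits, 34−19=15 errors.
Subtract the second batch: 16−10=6 correct bits and 15−11=4 errors.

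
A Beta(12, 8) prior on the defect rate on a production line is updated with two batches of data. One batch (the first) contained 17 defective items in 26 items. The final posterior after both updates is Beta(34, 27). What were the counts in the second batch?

Because Beta–binomial updating is additive in the counts, the combined data contributed (α_post−α_prior, β_post−β_prior) successes and failures.
Total across both batches: 34−12=22 defective items, 27−8=19 good items.
Subtract the first batch: 22−17=5 defective items and 19−9=10 good items.

5 defective items and 10 good items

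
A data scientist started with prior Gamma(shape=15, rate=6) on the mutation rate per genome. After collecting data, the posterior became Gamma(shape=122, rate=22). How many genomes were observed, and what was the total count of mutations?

n = 16 genomes with total 107 mutations

Gamma–Poisson conjugacy: posterior shape = α + Σxᵢ, posterior rate = β + n.
Matching: Σxᵢ = 122 − 15 = 107 and n = 22 − 6 = 16.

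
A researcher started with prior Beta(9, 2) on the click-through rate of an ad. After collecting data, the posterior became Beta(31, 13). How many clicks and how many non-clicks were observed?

Beta is conjugate to the binomial likelihood: posterior = Beta(α+s, β+f).
So s = 31 − 9 = 22 and f = 13 − 2 = 11.

22 clicks and 11 non-clicks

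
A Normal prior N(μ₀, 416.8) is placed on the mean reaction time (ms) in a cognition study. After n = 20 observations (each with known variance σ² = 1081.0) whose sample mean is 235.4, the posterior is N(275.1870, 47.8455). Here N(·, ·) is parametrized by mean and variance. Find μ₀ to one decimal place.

With known observation variance, the Normal–Normal posterior has precision τ_n = τ₀ + n/σ² and mean μ_n = (τ₀μ₀ + (n/σ²)x̄)/τ_n.
Here τ₀ = 1/416.8 = 0.002399 and τ_data = 20/1081.0 = 0.018501, so τ_n = 0.020900.
Rearranging for μ₀: μ₀ = (μ_n·τ_n − τ_data·x̄)/τ₀ = (275.1870·0.020900 − 0.018501·235.4) / 0.002399 = 1.396273/0.002399 ≈ 582.0.

μ₀ = 582.0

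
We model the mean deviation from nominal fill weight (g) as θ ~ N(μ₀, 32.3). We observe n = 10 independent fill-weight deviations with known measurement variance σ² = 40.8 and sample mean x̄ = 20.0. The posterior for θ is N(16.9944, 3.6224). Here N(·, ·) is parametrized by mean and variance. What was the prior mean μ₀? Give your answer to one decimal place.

With known observation variance, the Normal–Normal posterior has precision τ_n = τ₀ + n/σ² and mean μ_n = (τ₀μ₀ + (n/σ²)x̄)/τ_n.
Here τ₀ = 1/32.3 = 0.030960 and τ_data = 10/40.8 = 0.245098, so τ_n = 0.276058.
Rearranging for μ₀: μ₀ = (μ_n·τ_n − τ_data·x̄)/τ₀ = (16.9944·0.276058 − 0.245098·20.0) / 0.030960 = -0.210520/0.030960 ≈ -6.8.

μ₀ = -6.8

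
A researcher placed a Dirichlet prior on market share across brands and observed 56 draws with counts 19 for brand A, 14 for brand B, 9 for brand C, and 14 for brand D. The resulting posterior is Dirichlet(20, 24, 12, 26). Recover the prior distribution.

For a Dirichlet(α) prior with multinomial counts c, the posterior is Dirichlet(α + c) componentwise.
Subtract each count from the matching posterior parameter: 20−19=1, 24−14=10, 12−9=3, 26−14=12.

Dirichlet(1, 10, 3, 12)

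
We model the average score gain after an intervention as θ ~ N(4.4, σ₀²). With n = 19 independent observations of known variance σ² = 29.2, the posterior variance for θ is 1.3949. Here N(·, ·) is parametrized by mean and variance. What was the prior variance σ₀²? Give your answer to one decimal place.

σ₀² = 15.1

For the Normal–Normal model with known σ², precisions add: τ_n = τ₀ + n/σ².
So 1/σ₀² = 1/1.3949 − 19/29.2 = 0.716897 − 0.650685 = 0.066212.
Hence σ₀² = 1/0.066212 ≈ 15.1.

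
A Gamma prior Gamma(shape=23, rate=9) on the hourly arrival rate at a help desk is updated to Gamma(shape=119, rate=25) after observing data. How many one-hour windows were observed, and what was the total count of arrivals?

Gamma–Poisson conjugacy: posterior shape = α + Σxᵢ, posterior rate = β + n.
Matching: Σxᵢ = 119 − 23 = 96 and n = 25 − 9 = 16.

n = 16 one-hour windows with total 96 arrivals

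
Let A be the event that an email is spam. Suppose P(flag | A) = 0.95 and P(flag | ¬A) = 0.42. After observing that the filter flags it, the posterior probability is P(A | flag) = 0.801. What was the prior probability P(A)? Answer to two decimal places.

P(A) = 0.64

Bayes' rule in odds form gives O(A|E) = O(A)·[P(E|A)/P(E|¬A)], hence O(A) = O(A|E)/LR.
Posterior odds = 0.801/(1−0.801) = 4.0251. LR = 0.95/0.42 = 2.2619.
Prior odds = 4.0251/2.2619 = 1.7795, so P(A) = 1.7795/(1+1.7795) ≈ 0.64.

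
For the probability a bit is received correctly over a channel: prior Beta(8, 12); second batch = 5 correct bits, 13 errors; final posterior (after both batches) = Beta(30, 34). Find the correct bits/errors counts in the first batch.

Sequential conjugate updates are equivalent to a single update on the pooled data, so total successes = posterior α − prior α and total failures = posterior β − prior β.
Total across both batches: 30−8=22 correct bits, 34−12=22 errors.
Subtract the second batch: 22−5=17 correct bits and 22−13=9 errors.

17 correct bits and 9 errors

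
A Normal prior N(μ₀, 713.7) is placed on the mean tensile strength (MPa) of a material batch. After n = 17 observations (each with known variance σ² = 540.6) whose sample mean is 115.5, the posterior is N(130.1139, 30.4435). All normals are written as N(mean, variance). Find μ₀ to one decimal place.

μ₀ = 458.1

With known observation variance, the Normal–Normal posterior has precision τ_n = τ₀ + n/σ² and mean μ_n = (τ₀μ₀ + (n/σ²)x̄)/τ_n.
Here τ₀ = 1/713.7 = 0.001401 and τ_data = 17/540.6 = 0.031447, so τ_n = 0.032848.
Rearranging for μ₀: μ₀ = (μ_n·τ_n − τ_data·x̄)/τ₀ = (130.1139·0.032848 − 0.031447·115.5) / 0.001401 = 0.641853/0.001401 ≈ 458.1.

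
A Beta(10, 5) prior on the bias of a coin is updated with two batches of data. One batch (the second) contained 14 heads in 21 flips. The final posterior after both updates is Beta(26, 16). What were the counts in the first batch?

Because Beta–binomial updating is additive in the counts, the combined data contributed (α_post−α_prior, β_post−β_prior) successes and failures.
Total across both batches: 26−10=16 heads, 16−5=11 tails.
Subtract the second batch: 16−14=2 heads and 11−7=4 tails.

2 heads and 4 tails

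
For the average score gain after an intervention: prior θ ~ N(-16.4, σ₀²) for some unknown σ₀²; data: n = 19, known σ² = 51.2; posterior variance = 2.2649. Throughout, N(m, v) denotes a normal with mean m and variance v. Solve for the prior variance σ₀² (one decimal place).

For the Normal–Normal model with known σ², precisions add: τ_n = τ₀ + n/σ².
So 1/σ₀² = 1/2.2649 − 19/51.2 = 0.441521 − 0.371094 = 0.070427.
Hence σ₀² = 1/0.070427 ≈ 14.2.

σ₀² = 14.2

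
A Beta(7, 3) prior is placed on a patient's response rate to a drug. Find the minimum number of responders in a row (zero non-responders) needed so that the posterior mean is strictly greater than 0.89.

k = 18

After k responders and 0 non-responders the posterior is Beta(7+k, 3), with mean (7+k)/(7+3+k).
Set (7+k)/(10+k) > 0.89 and solve: k > (0.89·10 − 7)/(1 − 0.89) = 17.273.
The smallest integer exceeding 17.273 is 18, and checking k=18: (25)/(28) = 0.8929 > 0.89.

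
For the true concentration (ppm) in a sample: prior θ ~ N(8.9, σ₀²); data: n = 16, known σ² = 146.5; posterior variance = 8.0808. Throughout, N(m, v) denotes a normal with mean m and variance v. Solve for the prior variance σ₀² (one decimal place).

Posterior precision equals prior precision plus data precision: 1/σ_n² = 1/σ₀² + n/σ².
So 1/σ₀² = 1/8.0808 − 16/146.5 = 0.123750 − 0.109215 = 0.014535.
Hence σ₀² = 1/0.014535 ≈ 68.8.

σ₀² = 68.8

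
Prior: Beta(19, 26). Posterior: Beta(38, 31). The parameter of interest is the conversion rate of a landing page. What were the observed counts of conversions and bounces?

Under Beta–binomial conjugacy the posterior parameters are (a+s, b+f).
Match parameters: s=38−19=19, f=31−26=5.

19 conversions and 5 bounces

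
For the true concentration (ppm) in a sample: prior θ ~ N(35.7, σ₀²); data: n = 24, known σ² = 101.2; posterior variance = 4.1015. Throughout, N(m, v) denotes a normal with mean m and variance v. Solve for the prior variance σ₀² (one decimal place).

σ₀² = 150.2

For the Normal–Normal model with known σ², precisions add: τ_n = τ₀ + n/σ².
So 1/σ₀² = 1/4.1015 − 24/101.2 = 0.243813 − 0.237154 = 0.006659.
Hence σ₀² = 1/0.006659 ≈ 150.2.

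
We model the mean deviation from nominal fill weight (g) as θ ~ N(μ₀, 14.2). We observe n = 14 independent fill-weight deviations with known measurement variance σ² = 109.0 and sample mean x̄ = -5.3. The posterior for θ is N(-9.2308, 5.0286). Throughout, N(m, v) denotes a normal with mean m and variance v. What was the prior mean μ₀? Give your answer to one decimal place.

The posterior mean is a precision-weighted average: μ_n = (τ₀μ₀ + τ_data·x̄)/(τ₀+τ_data), with τ₀=1/σ₀² and τ_data=n/σ².
Here τ₀ = 1/14.2 = 0.070423 and τ_data = 14/109.0 = 0.128440, so τ_n = 0.198863.
Rearranging for μ₀: μ₀ = (μ_n·τ_n − τ_data·x̄)/τ₀ = (-9.2308·0.198863 − 0.128440·-5.3) / 0.070423 = -1.154933/0.070423 ≈ -16.4.

μ₀ = -16.4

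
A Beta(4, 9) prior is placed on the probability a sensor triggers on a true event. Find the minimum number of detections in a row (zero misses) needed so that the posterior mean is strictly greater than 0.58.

After k detections and 0 misses the posterior is Beta(4+k, 9), with mean (4+k)/(4+9+k).
Set (4+k)/(13+k) > 0.58 and solve: k > (0.58·13 − 4)/(1 − 0.58) = 8.429.
The smallest integer exceeding 8.429 is 9, and checking k=9: (13)/(22) = 0.5909 > 0.58.

k = 9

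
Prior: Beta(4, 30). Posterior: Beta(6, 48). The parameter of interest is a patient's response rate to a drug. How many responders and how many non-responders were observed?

2 responders and 18 non-responders

Beta is conjugate to the binomial likelihood: posterior = Beta(α+s, β+f).
Match parameters: s=6−4=2, f=48−30=18.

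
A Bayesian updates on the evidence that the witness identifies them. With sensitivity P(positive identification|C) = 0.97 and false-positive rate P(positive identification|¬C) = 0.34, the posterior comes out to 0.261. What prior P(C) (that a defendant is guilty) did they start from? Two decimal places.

In odds form, posterior odds = prior odds × likelihood ratio, so prior odds = posterior odds ÷ LR.
Posterior odds = 0.261/(1−0.261) = 0.3532. LR = 0.97/0.34 = 2.8529.
Prior odds = 0.3532/2.8529 = 0.1238, so P(C) = 0.1238/(1+0.1238) ≈ 0.11.

P(C) = 0.11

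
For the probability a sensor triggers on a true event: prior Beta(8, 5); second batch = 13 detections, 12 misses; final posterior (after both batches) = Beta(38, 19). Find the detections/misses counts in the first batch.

Sequential conjugate updates are equivalent to a single update on the pooled data, so total successes = posterior α − prior α and total failures = posterior β − prior β.
Total across both batches: 38−8=30 detections, 19−5=14 misses.
Subtract the second batch: 30−13=17 detections and 14−12=2 misses.

17 detections and 2 misses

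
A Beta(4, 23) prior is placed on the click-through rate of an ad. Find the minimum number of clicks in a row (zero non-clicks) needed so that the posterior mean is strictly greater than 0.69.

After k clicks and 0 non-clicks the posterior is Beta(4+k, 23), with mean (4+k)/(4+23+k).
Set (4+k)/(27+k) > 0.69 and solve: k > (0.69·27 − 4)/(1 − 0.69) = 47.194.
The smallest integer exceeding 47.194 is 48.

k = 48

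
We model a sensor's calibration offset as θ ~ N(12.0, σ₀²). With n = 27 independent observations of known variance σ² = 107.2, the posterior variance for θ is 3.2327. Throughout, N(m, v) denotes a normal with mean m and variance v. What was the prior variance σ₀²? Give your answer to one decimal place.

σ₀² = 17.4

Posterior precision equals prior precision plus data precision: 1/σ_n² = 1/σ₀² + n/σ².
So 1/σ₀² = 1/3.2327 − 27/107.2 = 0.309339 − 0.251866 = 0.057473.
Hence σ₀² = 1/0.057473 ≈ 17.4.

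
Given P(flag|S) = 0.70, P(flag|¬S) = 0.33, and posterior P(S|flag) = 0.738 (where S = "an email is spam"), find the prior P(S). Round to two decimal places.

Bayes' rule in odds form gives O(S|E) = O(S)·[P(E|S)/P(E|¬S)], hence O(S) = O(S|E)/LR.
Posterior odds = 0.738/(1−0.738) = 2.8168. LR = 0.70/0.33 = 2.1212.
Prior odds = 2.8168/2.1212 = 1.3279, so P(S) = 1.3279/(1+1.3279) ≈ 0.57.

P(S) = 0.57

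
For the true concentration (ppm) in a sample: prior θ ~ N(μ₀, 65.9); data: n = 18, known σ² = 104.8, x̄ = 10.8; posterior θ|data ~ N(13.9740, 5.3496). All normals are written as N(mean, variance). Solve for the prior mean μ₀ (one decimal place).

μ₀ = 49.9

The posterior mean is a precision-weighted average: μ_n = (τ₀μ₀ + τ_data·x̄)/(τ₀+τ_data), with τ₀=1/σ₀² and τ_data=n/σ².
Here τ₀ = 1/65.9 = 0.015175 and τ_data = 18/104.8 = 0.171756, so τ_n = 0.186931.
Rearranging for μ₀: μ₀ = (μ_n·τ_n − τ_data·x̄)/τ₀ = (13.9740·0.186931 − 0.171756·10.8) / 0.015175 = 0.757209/0.015175 ≈ 49.9.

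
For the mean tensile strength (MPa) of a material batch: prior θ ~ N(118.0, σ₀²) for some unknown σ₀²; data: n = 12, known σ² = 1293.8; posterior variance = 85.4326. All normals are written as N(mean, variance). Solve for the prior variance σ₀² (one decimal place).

σ₀² = 411.5

For the Normal–Normal model with known σ², precisions add: τ_n = τ₀ + n/σ².
So 1/σ₀² = 1/85.4326 − 12/1293.8 = 0.011705 − 0.009275 = 0.002430.
Hence σ₀² = 1/0.002430 ≈ 411.5.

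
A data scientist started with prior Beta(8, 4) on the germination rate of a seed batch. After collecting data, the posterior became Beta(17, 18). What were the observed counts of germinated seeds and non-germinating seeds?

Under Beta–binomial conjugacy the posterior parameters are (a+s, b+f).
Match parameters: s=17−8=9, f=18−4=14.

9 germinated seeds and 14 non-germinating seeds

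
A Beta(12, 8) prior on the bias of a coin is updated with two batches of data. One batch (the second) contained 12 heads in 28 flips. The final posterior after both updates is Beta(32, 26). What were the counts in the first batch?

Sequential conjugate updates are equivalent to a single update on the pooled data, so total successes = posterior α − prior α and total failures = posterior β − prior β.
Total across both batches: 32−12=20 heads, 26−8=18 tails.
Subtract the second batch: 20−12=8 heads and 18−16=2 tails.

8 heads and 2 tails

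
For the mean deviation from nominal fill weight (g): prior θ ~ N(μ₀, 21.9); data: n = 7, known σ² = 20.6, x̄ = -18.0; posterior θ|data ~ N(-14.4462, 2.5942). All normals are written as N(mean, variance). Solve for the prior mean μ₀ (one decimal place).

With known observation variance, the Normal–Normal posterior has precision τ_n = τ₀ + n/σ² and mean μ_n = (τ₀μ₀ + (n/σ²)x̄)/τ_n.
Here τ₀ = 1/21.9 = 0.045662 and τ_data = 7/20.6 = 0.339806, so τ_n = 0.385468.
Rearranging for μ₀: μ₀ = (μ_n·τ_n − τ_data·x̄)/τ₀ = (-14.4462·0.385468 − 0.339806·-18.0) / 0.045662 = 0.547960/0.045662 ≈ 12.0.

μ₀ = 12.0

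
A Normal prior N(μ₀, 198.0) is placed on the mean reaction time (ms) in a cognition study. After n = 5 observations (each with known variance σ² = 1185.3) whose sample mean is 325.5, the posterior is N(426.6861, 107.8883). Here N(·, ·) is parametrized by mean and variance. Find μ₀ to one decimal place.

The posterior mean is a precision-weighted average: μ_n = (τ₀μ₀ + τ_data·x̄)/(τ₀+τ_data), with τ₀=1/σ₀² and τ_data=n/σ².
Here τ₀ = 1/198.0 = 0.005051 and τ_data = 5/1185.3 = 0.004218, so τ_n = 0.009269.
Rearranging for μ₀: μ₀ = (μ_n·τ_n − τ_data·x̄)/τ₀ = (426.6861·0.009269 − 0.004218·325.5) / 0.005051 = 2.581994/0.005051 ≈ 511.2.

μ₀ = 511.2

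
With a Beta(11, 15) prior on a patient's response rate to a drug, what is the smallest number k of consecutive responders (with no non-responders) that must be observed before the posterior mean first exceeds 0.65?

k = 17

After k responders and 0 non-responders the posterior is Beta(11+k, 15), with mean (11+k)/(11+15+k).
Set (11+k)/(26+k) > 0.65 and solve: k > (0.65·26 − 11)/(1 − 0.65) = 16.857.
The smallest integer exceeding 16.857 is 17.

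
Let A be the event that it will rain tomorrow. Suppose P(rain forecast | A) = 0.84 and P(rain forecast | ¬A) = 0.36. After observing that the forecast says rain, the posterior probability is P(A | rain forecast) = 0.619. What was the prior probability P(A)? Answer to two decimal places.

P(A) = 0.41

In odds form, posterior odds = prior odds × likelihood ratio, so prior odds = posterior odds ÷ LR.
Posterior odds = 0.619/(1−0.619) = 1.6247. LR = 0.84/0.36 = 2.3333.
Prior odds = 1.6247/2.3333 = 0.6963, so P(A) = 0.6963/(1+0.6963) ≈ 0.41.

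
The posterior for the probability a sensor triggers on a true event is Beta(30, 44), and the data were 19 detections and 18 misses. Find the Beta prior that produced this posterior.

Beta is conjugate to the binomial likelihood: posterior = Beta(α+s, β+f).
So α = 30 − 19 = 11 and β = 44 − 18 = 26.

Beta(11, 26)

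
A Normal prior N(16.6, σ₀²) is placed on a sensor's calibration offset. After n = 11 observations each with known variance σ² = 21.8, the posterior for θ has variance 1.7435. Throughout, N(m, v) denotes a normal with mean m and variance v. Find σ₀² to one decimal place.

For the Normal–Normal model with known σ², precisions add: τ_n = τ₀ + n/σ².
So 1/σ₀² = 1/1.7435 − 11/21.8 = 0.573559 − 0.504587 = 0.068972.
Hence σ₀² = 1/0.068972 ≈ 14.5.

σ₀² = 14.5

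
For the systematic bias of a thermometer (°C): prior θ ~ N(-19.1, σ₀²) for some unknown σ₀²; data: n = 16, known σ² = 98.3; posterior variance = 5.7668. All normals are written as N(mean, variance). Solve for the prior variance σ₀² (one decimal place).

σ₀² = 94.0

Posterior precision equals prior precision plus data precision: 1/σ_n² = 1/σ₀² + n/σ².
So 1/σ₀² = 1/5.7668 − 16/98.3 = 0.173406 − 0.162767 = 0.010639.
Hence σ₀² = 1/0.010639 ≈ 94.0.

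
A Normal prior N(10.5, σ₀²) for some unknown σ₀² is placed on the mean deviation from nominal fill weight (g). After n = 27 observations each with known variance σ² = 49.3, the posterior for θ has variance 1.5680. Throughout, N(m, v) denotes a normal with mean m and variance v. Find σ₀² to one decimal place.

σ₀² = 11.1

For the Normal–Normal model with known σ², precisions add: τ_n = τ₀ + n/σ².
So 1/σ₀² = 1/1.5680 − 27/49.3 = 0.637755 − 0.547667 = 0.090088.
Hence σ₀² = 1/0.090088 ≈ 11.1.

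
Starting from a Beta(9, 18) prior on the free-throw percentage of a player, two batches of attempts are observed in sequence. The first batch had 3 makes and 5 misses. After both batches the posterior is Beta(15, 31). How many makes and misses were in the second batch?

3 makes and 8 misses

Sequential conjugate updates are equivalent to a single update on the pooled data, so total successes = posterior α − prior α and total failures = posterior β − prior β.
Total across both batches: 15−9=6 makes, 31−18=13 misses.
Subtract the first batch: 6−3=3 makes and 13−5=8 misses.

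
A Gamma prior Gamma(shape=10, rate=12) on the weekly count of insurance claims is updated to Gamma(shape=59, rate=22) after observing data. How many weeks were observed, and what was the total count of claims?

A Gamma(α, β) prior (rate parametrization) on a Poisson rate with n observations summing to S gives posterior Gamma(α+S, β+n).
Matching: Σxᵢ = 59 − 10 = 49 and n = 22 − 12 = 10.

n = 10 weeks with total 49 claims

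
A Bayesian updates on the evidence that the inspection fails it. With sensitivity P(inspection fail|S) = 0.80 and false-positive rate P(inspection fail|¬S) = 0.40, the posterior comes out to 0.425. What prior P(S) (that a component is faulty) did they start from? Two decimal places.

Bayes' rule in odds form gives O(S|E) = O(S)·[P(E|S)/P(E|¬S)], hence O(S) = O(S|E)/LR.
Posterior odds = 0.425/(1−0.425) = 0.7391. LR = 0.80/0.40 = 2.0000.
Prior odds = 0.7391/2.0000 = 0.3695, so P(S) = 0.3695/(1+0.3695) ≈ 0.27.

P(S) = 0.27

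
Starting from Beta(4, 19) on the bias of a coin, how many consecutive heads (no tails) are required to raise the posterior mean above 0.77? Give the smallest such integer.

After k heads and 0 tails the posterior is Beta(4+k, 19), with mean (4+k)/(4+19+k).
Set (4+k)/(23+k) > 0.77 and solve: k > (0.77·23 − 4)/(1 − 0.77) = 59.609.
The smallest integer exceeding 59.609 is 60, and checking k=60: (64)/(83) = 0.7711 > 0.77.

k = 60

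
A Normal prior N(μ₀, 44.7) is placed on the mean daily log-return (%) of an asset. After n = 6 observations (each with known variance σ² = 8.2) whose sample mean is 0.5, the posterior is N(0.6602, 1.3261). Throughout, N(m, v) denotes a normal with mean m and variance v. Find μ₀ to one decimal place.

μ₀ = 5.9

The posterior mean is a precision-weighted average: μ_n = (τ₀μ₀ + τ_data·x̄)/(τ₀+τ_data), with τ₀=1/σ₀² and τ_data=n/σ².
Here τ₀ = 1/44.7 = 0.022371 and τ_data = 6/8.2 = 0.731707, so τ_n = 0.754078.
Rearranging for μ₀: μ₀ = (μ_n·τ_n − τ_data·x̄)/τ₀ = (0.6602·0.754078 − 0.731707·0.5) / 0.022371 = 0.131989/0.022371 ≈ 5.9.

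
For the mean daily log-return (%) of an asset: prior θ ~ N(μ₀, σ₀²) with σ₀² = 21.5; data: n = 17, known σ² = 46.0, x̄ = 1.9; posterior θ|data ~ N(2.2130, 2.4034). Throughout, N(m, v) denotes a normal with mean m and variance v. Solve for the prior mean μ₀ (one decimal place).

μ₀ = 4.7

The posterior mean is a precision-weighted average: μ_n = (τ₀μ₀ + τ_data·x̄)/(τ₀+τ_data), with τ₀=1/σ₀² and τ_data=n/σ².
Here τ₀ = 1/21.5 = 0.046512 and τ_data = 17/46.0 = 0.369565, so τ_n = 0.416077.
Rearranging for μ₀: μ₀ = (μ_n·τ_n − τ_data·x̄)/τ₀ = (2.2130·0.416077 − 0.369565·1.9) / 0.046512 = 0.218605/0.046512 ≈ 4.7.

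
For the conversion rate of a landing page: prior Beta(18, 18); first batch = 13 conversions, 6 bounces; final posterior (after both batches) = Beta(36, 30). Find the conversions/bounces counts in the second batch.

5 conversions and 6 bounces

Because Beta–binomial updating is additive in the counts, the combined data contributed (α_post−α_prior, β_post−β_prior) successes and failures.
Total across both batches: 36−18=18 conversions, 30−18=12 bounces.
Subtract the first batch: 18−13=5 conversions and 12−6=6 bounces.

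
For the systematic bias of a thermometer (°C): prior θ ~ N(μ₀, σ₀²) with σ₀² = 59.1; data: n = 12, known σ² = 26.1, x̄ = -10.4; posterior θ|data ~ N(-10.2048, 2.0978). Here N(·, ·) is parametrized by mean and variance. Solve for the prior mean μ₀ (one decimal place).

The posterior mean is a precision-weighted average: μ_n = (τ₀μ₀ + τ_data·x̄)/(τ₀+τ_data), with τ₀=1/σ₀² and τ_data=n/σ².
Here τ₀ = 1/59.1 = 0.016920 and τ_data = 12/26.1 = 0.459770, so τ_n = 0.476690.
Rearranging for μ₀: μ₀ = (μ_n·τ_n − τ_data·x̄)/τ₀ = (-10.2048·0.476690 − 0.459770·-10.4) / 0.016920 = -0.082918/0.016920 ≈ -4.9.

μ₀ = -4.9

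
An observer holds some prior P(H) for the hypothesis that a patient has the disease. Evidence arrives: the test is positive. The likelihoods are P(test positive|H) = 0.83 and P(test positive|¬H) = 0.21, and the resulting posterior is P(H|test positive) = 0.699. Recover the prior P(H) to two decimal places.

P(H) = 0.37

In odds form, posterior odds = prior odds × likelihood ratio, so prior odds = posterior odds ÷ LR.
Posterior odds = 0.699/(1−0.699) = 2.3223. LR = 0.83/0.21 = 3.9524.
Prior odds = 2.3223/3.9524 = 0.5876, so P(H) = 0.5876/(1+0.5876) ≈ 0.37.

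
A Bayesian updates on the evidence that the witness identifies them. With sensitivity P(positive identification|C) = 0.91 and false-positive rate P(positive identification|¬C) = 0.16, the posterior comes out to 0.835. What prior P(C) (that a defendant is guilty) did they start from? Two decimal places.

Bayes' rule in odds form gives O(C|E) = O(C)·[P(E|C)/P(E|¬C)], hence O(C) = O(C|E)/LR.
Posterior odds = 0.835/(1−0.835) = 5.0606. LR = 0.91/0.16 = 5.6875.
Prior odds = 5.0606/5.6875 = 0.8898, so P(C) = 0.8898/(1+0.8898) ≈ 0.47.

P(C) = 0.47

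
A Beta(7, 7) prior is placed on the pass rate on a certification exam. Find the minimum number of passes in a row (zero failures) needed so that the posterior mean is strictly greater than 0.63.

After k passes and 0 failures the posterior is Beta(7+k, 7), with mean (7+k)/(7+7+k).
Set (7+k)/(14+k) > 0.63 and solve: k > (0.63·14 − 7)/(1 − 0.63) = 4.919.
The smallest integer exceeding 4.919 is 5, and checking k=5: (12)/(19) = 0.6316 > 0.63.

k = 5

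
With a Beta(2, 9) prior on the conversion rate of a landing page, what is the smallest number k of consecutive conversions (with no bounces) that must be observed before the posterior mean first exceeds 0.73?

After k conversions and 0 bounces the posterior is Beta(2+k, 9), with mean (2+k)/(2+9+k).
Set (2+k)/(11+k) > 0.73 and solve: k > (0.73·11 − 2)/(1 − 0.73) = 22.333.
The smallest integer exceeding 22.333 is 23, and checking k=23: (25)/(34) = 0.7353 > 0.73.

k = 23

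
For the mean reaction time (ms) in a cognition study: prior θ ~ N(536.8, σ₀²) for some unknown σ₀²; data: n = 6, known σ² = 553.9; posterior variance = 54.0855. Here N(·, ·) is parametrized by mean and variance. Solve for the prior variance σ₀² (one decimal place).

σ₀² = 130.6

For the Normal–Normal model with known σ², precisions add: τ_n = τ₀ + n/σ².
So 1/σ₀² = 1/54.0855 − 6/553.9 = 0.018489 − 0.010832 = 0.007657.
Hence σ₀² = 1/0.007657 ≈ 130.6.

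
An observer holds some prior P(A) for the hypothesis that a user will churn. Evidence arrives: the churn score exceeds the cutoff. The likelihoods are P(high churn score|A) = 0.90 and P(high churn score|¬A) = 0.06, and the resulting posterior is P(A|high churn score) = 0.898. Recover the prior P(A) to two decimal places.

Bayes' rule in odds form gives O(A|E) = O(A)·[P(E|A)/P(E|¬A)], hence O(A) = O(A|E)/LR.
Posterior odds = 0.898/(1−0.898) = 8.8039. LR = 0.90/0.06 = 15.0000.
Prior odds = 8.8039/15.0000 = 0.5869, so P(A) = 0.5869/(1+0.5869) ≈ 0.37.

P(A) = 0.37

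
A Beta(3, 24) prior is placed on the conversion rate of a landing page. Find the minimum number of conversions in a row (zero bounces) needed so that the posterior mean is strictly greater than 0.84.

k = 124

After k conversions and 0 bounces the posterior is Beta(3+k, 24), with mean (3+k)/(3+24+k).
Set (3+k)/(27+k) > 0.84 and solve: k > (0.84·27 − 3)/(1 − 0.84) = 123.000.
The smallest integer exceeding 123.000 is 124.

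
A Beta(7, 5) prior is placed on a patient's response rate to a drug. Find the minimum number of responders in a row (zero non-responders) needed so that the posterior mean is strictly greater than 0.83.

k = 18

After k responders and 0 non-responders the posterior is Beta(7+k, 5), with mean (7+k)/(7+5+k).
Set (7+k)/(12+k) > 0.83 and solve: k > (0.83·12 − 7)/(1 − 0.83) = 17.412.
The smallest integer exceeding 17.412 is 18.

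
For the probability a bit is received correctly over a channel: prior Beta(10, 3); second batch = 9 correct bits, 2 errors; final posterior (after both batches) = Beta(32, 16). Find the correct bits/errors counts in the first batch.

Sequential conjugate updates are equivalent to a single update on the pooled data, so total successes = posterior α − prior α and total failures = posterior β − prior β.
Total across both batches: 32−10=22 correct bits, 16−3=13 errors.
Subtract the second batch: 22−9=13 correct bits and 13−2=11 errors.

13 correct bits and 11 errors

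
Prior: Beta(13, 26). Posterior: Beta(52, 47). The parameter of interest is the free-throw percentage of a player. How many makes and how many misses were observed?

39 makes and 21 misses

Beta is conjugate to the binomial likelihood: posterior = Beta(a+s, b+f).
So s = 52 − 13 = 39 and f = 47 − 26 = 21.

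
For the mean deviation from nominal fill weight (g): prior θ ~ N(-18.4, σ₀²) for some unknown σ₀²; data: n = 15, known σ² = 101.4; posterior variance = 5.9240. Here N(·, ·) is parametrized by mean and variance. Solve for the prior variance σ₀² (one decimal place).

σ₀² = 47.9

Posterior precision equals prior precision plus data precision: 1/σ_n² = 1/σ₀² + n/σ².
So 1/σ₀² = 1/5.9240 − 15/101.4 = 0.168805 − 0.147929 = 0.020876.
Hence σ₀² = 1/0.020876 ≈ 47.9.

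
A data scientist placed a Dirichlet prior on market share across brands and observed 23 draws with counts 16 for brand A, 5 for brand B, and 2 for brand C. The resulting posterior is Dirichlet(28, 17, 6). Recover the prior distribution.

For a Dirichlet(α) prior with multinomial counts c, the posterior is Dirichlet(α + c) componentwise.
Subtract each count from the matching posterior parameter: 28−16=12, 17−5=12, 6−2=4.

Dirichlet(12, 12, 4)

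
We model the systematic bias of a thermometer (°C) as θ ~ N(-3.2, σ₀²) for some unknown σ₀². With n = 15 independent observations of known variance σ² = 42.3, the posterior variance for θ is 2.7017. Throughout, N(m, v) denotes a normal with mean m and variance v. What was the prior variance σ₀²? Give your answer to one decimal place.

For the Normal–Normal model with known σ², precisions add: τ_n = τ₀ + n/σ².
So 1/σ₀² = 1/2.7017 − 15/42.3 = 0.370137 − 0.354610 = 0.015527.
Hence σ₀² = 1/0.015527 ≈ 64.4.

σ₀² = 64.4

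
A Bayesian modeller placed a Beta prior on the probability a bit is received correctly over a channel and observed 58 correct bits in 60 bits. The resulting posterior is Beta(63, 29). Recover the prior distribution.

Under Beta–binomial conjugacy the posterior parameters are (α+s, β+f).
So α = 63 − 58 = 5 and β = 29 − 2 = 27.

Beta(5, 27)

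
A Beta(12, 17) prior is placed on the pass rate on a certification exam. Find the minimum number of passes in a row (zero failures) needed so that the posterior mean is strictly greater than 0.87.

After k passes and 0 failures the posterior is Beta(12+k, 17), with mean (12+k)/(12+17+k).
Set (12+k)/(29+k) > 0.87 and solve: k > (0.87·29 − 12)/(1 − 0.87) = 101.769.
The smallest integer exceeding 101.769 is 102, and checking k=102: (114)/(131) = 0.8702 > 0.87.

k = 102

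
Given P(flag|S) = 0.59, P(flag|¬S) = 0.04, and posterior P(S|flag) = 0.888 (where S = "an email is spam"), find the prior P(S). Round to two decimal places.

Bayes' rule in odds form gives O(S|E) = O(S)·[P(E|S)/P(E|¬S)], hence O(S) = O(S|E)/LR.
Posterior odds = 0.888/(1−0.888) = 7.9286. LR = 0.59/0.04 = 14.7500.
Prior odds = 7.9286/14.7500 = 0.5375, so P(S) = 0.5375/(1+0.5375) ≈ 0.35.

P(S) = 0.35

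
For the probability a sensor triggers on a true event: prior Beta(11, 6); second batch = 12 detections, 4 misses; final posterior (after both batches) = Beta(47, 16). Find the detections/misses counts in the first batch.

Sequential conjugate updates are equivalent to a single update on the pooled data, so total successes = posterior α − prior α and total failures = posterior β − prior β.
Total across both batches: 47−11=36 detections, 16−6=10 misses.
Subtract the second batch: 36−12=24 detections and 10−4=6 misses.

24 detections and 6 misses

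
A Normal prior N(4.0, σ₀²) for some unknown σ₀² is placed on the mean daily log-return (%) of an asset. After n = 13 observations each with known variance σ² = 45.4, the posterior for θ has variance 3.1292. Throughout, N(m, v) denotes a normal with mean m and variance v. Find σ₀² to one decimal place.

Posterior precision equals prior precision plus data precision: 1/σ_n² = 1/σ₀² + n/σ².
So 1/σ₀² = 1/3.1292 − 13/45.4 = 0.319570 − 0.286344 = 0.033226.
Hence σ₀² = 1/0.033226 ≈ 30.1.

σ₀² = 30.1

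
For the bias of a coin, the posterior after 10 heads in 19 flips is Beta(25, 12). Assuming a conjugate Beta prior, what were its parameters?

Beta(15, 3)

Under Beta–binomial conjugacy the posterior parameters are (α+s, β+f).
Subtract the data counts: 25−10=15, 12−9=3.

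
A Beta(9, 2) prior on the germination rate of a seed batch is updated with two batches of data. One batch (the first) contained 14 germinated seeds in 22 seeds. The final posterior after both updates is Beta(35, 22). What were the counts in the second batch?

12 germinated seeds and 12 non-germinating seeds

Sequential conjugate updates are equivalent to a single update on the pooled data, so total successes = posterior α − prior α and total failures = posterior β − prior β.
Total across both batches: 35−9=26 germinated seeds, 22−2=20 non-germinating seeds.
Subtract the first batch: 26−14=12 germinated seeds and 20−8=12 non-germinating seeds.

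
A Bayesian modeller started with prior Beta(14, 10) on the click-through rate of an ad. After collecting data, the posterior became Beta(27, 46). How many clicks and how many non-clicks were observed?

13 clicks and 36 non-clicks

Beta is conjugate to the binomial likelihood: posterior = Beta(a+s, b+f).
Match parameters: s=27−14=13, f=46−10=36.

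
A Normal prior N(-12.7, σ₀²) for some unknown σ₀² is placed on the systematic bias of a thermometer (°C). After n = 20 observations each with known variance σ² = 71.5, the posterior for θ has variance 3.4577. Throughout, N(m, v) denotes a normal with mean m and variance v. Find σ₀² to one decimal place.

σ₀² = 105.4

Posterior precision equals prior precision plus data precision: 1/σ_n² = 1/σ₀² + n/σ².
So 1/σ₀² = 1/3.4577 − 20/71.5 = 0.289210 − 0.279720 = 0.009490.
Hence σ₀² = 1/0.009490 ≈ 105.4.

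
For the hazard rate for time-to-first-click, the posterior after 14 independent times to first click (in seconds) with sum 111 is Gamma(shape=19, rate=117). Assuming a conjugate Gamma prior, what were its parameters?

Gamma(shape=5, rate=6)

Gamma–exponential conjugacy: posterior shape = α + n, posterior rate = β + Σtᵢ.
So α = 19 − 14 = 5 and β = 117 − 111 = 6.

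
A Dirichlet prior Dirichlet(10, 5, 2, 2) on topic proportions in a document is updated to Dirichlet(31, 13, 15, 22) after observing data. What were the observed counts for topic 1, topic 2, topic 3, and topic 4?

counts (21, 8, 13, 20)

For a Dirichlet(α) prior with multinomial counts c, the posterior is Dirichlet(α + c) componentwise.
Counts are posterior − prior componentwise: 31−10=21, 13−5=8, 15−2=13, 22−2=20.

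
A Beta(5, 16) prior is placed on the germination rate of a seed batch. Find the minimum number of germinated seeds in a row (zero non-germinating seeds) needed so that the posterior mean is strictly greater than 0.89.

k = 125

After k germinated seeds and 0 non-germinating seeds the posterior is Beta(5+k, 16), with mean (5+k)/(5+16+k).
Set (5+k)/(21+k) > 0.89 and solve: k > (0.89·21 − 5)/(1 − 0.89) = 124.455.
The smallest integer exceeding 124.455 is 125, and checking k=125: (130)/(146) = 0.8904 > 0.89.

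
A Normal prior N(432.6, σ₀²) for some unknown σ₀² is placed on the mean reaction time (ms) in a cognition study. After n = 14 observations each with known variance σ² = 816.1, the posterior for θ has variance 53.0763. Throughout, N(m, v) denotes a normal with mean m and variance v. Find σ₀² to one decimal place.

σ₀² = 593.1

Posterior precision equals prior precision plus data precision: 1/σ_n² = 1/σ₀² + n/σ².
So 1/σ₀² = 1/53.0763 − 14/816.1 = 0.018841 − 0.017155 = 0.001686.
Hence σ₀² = 1/0.001686 ≈ 593.1.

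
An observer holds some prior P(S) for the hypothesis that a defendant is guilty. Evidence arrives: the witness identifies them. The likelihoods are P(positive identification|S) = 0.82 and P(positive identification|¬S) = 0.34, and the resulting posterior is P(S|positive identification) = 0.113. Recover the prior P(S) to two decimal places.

Bayes' rule in odds form gives O(S|E) = O(S)·[P(E|S)/P(E|¬S)], hence O(S) = O(S|E)/LR.
Posterior odds = 0.113/(1−0.113) = 0.1274. LR = 0.82/0.34 = 2.4118.
Prior odds = 0.1274/2.4118 = 0.0528, so P(S) = 0.0528/(1+0.0528) ≈ 0.05.

P(S) = 0.05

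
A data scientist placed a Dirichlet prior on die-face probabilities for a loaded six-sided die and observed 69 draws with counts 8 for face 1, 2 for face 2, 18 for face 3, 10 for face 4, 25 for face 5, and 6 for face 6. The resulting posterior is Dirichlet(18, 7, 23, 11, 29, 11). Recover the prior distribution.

For a Dirichlet(α) prior with multinomial counts c, the posterior is Dirichlet(α + c) componentwise.
Subtract each count from the matching posterior parameter: 18−8=10, 7−2=5, 23−18=5, 11−10=1, 29−25=4, 11−6=5.

Dirichlet(10, 5, 5, 1, 4, 5)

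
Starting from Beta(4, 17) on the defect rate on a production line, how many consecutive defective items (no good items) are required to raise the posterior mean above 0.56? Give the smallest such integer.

After k defective items and 0 good items the posterior is Beta(4+k, 17), with mean (4+k)/(4+17+k).
Set (4+k)/(21+k) > 0.56 and solve: k > (0.56·21 − 4)/(1 − 0.56) = 17.636.
The smallest integer exceeding 17.636 is 18.

k = 18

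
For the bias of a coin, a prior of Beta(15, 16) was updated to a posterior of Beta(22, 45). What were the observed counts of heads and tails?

Under Beta–binomial conjugacy the posterior parameters are (α+s, β+f).
Match parameters: s=22−15=7, f=45−16=29.

7 heads and 29 tails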